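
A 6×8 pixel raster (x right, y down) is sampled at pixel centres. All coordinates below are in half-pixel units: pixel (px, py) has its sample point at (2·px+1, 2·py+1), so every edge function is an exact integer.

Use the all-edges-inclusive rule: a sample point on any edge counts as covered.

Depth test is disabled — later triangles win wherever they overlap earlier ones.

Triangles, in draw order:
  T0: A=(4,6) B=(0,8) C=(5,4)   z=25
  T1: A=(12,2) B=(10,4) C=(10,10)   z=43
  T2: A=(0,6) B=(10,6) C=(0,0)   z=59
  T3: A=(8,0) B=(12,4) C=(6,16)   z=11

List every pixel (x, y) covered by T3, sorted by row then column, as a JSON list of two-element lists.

T0:
  2·area = 6
  edge (4, 6)→(0, 8): d=(-4,2) inclusive
  edge (0, 8)→(5, 4): d=(5,-4) inclusive
  edge (5, 4)→(4, 6): d=(-1,2) inclusive
  covered (0 px):
    · · · · · ·
    · · · · · ·
    · · · · · ·
    · · · · · ·
    · · · · · ·
    · · · · · ·
    · · · · · ·
    · · · · · ·
T1:
  2·area = 12  (B↔C swapped to make it positive)
  edge (12, 2)→(10, 10): d=(-2,8) inclusive
  edge (10, 10)→(10, 4): d=(0,-6) inclusive
  edge (10, 4)→(12, 2): d=(2,-2) inclusive
    (5,1)@(11, 3): e=[6,6,0] → █  [on edge]
    (4,2)@(9, 5): e=[18,-6,0] → ·  [on edge]
    (5,2)@(11, 5): e=[2,6,4] → █
    (3,3)@(7, 7): e=[30,-18,0] → ·  [on edge]
    (5,3)@(11, 7): e=[-2,6,8] → ·
    (2,4)@(5, 9): e=[42,-30,0] → ·  [on edge]
    (1,5)@(3, 11): e=[54,-42,0] → ·  [on edge]
    (0,6)@(1, 13): e=[66,-54,0] → ·  [on edge]
  covered (2 px):
    · · · · · ·
    · · · · · █
    · · · · · █
    · · · · · ·
    · · · · · ·
    · · · · · ·
    · · · · · ·
    · · · · · ·
T2:
  2·area = 60  (B↔C swapped to make it positive)
  edge (0, 6)→(0, 0): d=(0,-6) inclusive
  edge (0, 0)→(10, 6): d=(10,6) inclusive
  edge (10, 6)→(0, 6): d=(-10,0) inclusive
    (0,0)@(1, 1): e=[6,4,50] → █
    (1,0)@(3, 1): e=[18,-8,50] → ·
    (0,1)@(1, 3): e=[6,24,30] → █
    (1,1)@(3, 3): e=[18,12,30] → █
    (2,1)@(5, 3): e=[30,0,30] → █  [on edge]
    (3,1)@(7, 3): e=[42,-12,30] → ·
    (0,2)@(1, 5): e=[6,44,10] → █
    (3,2)@(7, 5): e=[42,8,10] → █
    (4,2)@(9, 5): e=[54,-4,10] → ·
    (0,3)@(1, 7): e=[6,64,-10] → ·
    (1,3)@(3, 7): e=[18,52,-10] → ·
    (2,3)@(5, 7): e=[30,40,-10] → ·
  covered (8 px):
    █ · · · · ·
    █ █ █ · · ·
    █ █ █ █ · ·
    · · · · · ·
    · · · · · ·
    · · · · · ·
    · · · · · ·
    · · · · · ·
T3:
  2·area = 72
  edge (8, 0)→(12, 4): d=(4,4) inclusive
  edge (12, 4)→(6, 16): d=(-6,12) inclusive
  edge (6, 16)→(8, 0): d=(2,-16) inclusive
    (4,0)@(9, 1): e=[0,54,18] → █  [on edge]
    (5,0)@(11, 1): e=[-8,30,50] → ·
    (4,1)@(9, 3): e=[8,42,22] → █
    (5,1)@(11, 3): e=[0,18,54] → █  [on edge]
    (4,2)@(9, 5): e=[16,30,26] → █
    (4,3)@(9, 7): e=[24,18,30] → █
    (5,3)@(11, 7): e=[16,-6,62] → ·
    (3,4)@(7, 9): e=[40,30,2] → █
    (5,4)@(11, 9): e=[24,-18,66] → ·
    (3,5)@(7, 11): e=[48,18,6] → █
    (4,5)@(9, 11): e=[40,-6,38] → ·
    (3,6)@(7, 13): e=[56,6,10] → █
  covered (10 px):
    · · · · █ ·
    · · · · █ █
    · · · · █ █
    · · · · █ ·
    · · · █ █ ·
    · · · █ · ·
    · · · █ · ·
    · · · · · ·

Result: [[4,0],[4,1],[5,1],[4,2],[5,2],[4,3],[3,4],[4,4],[3,5],[3,6]]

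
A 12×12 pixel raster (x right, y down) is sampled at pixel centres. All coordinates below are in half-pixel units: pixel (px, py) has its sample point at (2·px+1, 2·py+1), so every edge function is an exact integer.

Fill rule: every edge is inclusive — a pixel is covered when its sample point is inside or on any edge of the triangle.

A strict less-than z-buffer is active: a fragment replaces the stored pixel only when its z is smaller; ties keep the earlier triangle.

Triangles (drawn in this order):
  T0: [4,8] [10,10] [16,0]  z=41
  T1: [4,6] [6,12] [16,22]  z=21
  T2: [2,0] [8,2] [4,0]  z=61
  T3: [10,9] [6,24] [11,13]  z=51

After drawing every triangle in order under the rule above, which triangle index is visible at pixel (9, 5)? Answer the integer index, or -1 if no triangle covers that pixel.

T0:
  2·area = 72  (B↔C swapped to make it positive)
  edge (4, 8)→(16, 0): d=(12,-8) inclusive
  edge (16, 0)→(10, 10): d=(-6,10) inclusive
  edge (10, 10)→(4, 8): d=(-6,-2) inclusive
    (7,0)@(15, 1): e=[4,4,64] → █
    (8,0)@(17, 1): e=[20,-16,68] → ·
    (6,1)@(13, 3): e=[12,12,48] → █
    (7,1)@(15, 3): e=[28,-8,52] → ·
    (4,2)@(9, 5): e=[4,40,28] → █
    (5,2)@(11, 5): e=[20,20,32] → █
    (6,2)@(13, 5): e=[36,0,36] → █  [on edge]
    (7,2)@(15, 5): e=[52,-20,40] → ·
    (0,3)@(1, 7): e=[-36,108,0] → ·  [on edge]
    (3,3)@(7, 7): e=[12,48,12] → █
    (6,3)@(13, 7): e=[60,-12,24] → ·
    (3,4)@(7, 9): e=[36,36,0] → █  [on edge]
    (6,5)@(13, 11): e=[108,-36,0] → ·  [on edge]
    (9,6)@(19, 13): e=[180,-108,0] → ·  [on edge]
    (3,7)@(7, 15): e=[108,0,-36] → ·  [on edge]
  covered (10 px):
    · · · · · · · █ · · · ·
    · · · · · · █ · · · · ·
    · · · · █ █ █ · · · · ·
    · · · █ █ █ · · · · · ·
    · · · █ █ · · · · · · ·
    · · · · · · · · · · · ·
    · · · · · · · · · · · ·
    · · · · · · · · · · · ·
    · · · · · · · · · · · ·
    · · · · · · · · · · · ·
    · · · · · · · · · · · ·
    · · · · · · · · · · · ·
T1:
  2·area = 40  (B↔C swapped to make it positive)
  edge (4, 6)→(16, 22): d=(12,16) inclusive
  edge (16, 22)→(6, 12): d=(-10,-10) inclusive
  edge (6, 12)→(4, 6): d=(-2,-6) inclusive
    (1,1)@(3, 3): e=[-20,60,0] → ·  [on edge]
    (0,3)@(1, 7): e=[60,0,-20] → ·  [on edge]
    (1,4)@(3, 9): e=[52,0,-12] → ·  [on edge]
    (2,4)@(5, 9): e=[20,20,0] → █  [on edge]
    (3,4)@(7, 9): e=[-12,40,12] → ·
    (2,5)@(5, 11): e=[44,0,-4] → ·  [on edge]
    (3,5)@(7, 11): e=[12,20,8] → █
    (4,5)@(9, 11): e=[-20,40,20] → ·
    (3,6)@(7, 13): e=[36,0,4] → █  [on edge]
    (4,6)@(9, 13): e=[4,20,16] → █
    (5,6)@(11, 13): e=[-28,40,28] → ·
    (3,7)@(7, 15): e=[60,-20,0] → ·  [on edge]
    (4,7)@(9, 15): e=[28,0,12] → █  [on edge]
    (5,8)@(11, 17): e=[20,0,20] → █  [on edge]
    (6,9)@(13, 19): e=[12,0,28] → █  [on edge]
    (4,10)@(9, 21): e=[100,-60,0] → ·  [on edge]
    (7,10)@(15, 21): e=[4,0,36] → █  [on edge]
    (8,11)@(17, 23): e=[-4,0,44] → ·  [on edge]
  covered (8 px):
    · · · · · · · · · · · ·
    · · · · · · · · · · · ·
    · · · · · · · · · · · ·
    · · · · · · · · · · · ·
    · · █ · · · · · · · · ·
    · · · █ · · · · · · · ·
    · · · █ █ · · · · · · ·
    · · · · █ · · · · · · ·
    · · · · · █ · · · · · ·
    · · · · · · █ · · · · ·
    · · · · · · · █ · · · ·
    · · · · · · · · · · · ·
T2:
  2·area = 4  (B↔C swapped to make it positive)
  edge (2, 0)→(4, 0): d=(2,0) inclusive
  edge (4, 0)→(8, 2): d=(4,2) inclusive
  edge (8, 2)→(2, 0): d=(-6,-2) inclusive
    (2,0)@(5, 1): e=[2,2,0] → █  [on edge]
    (3,0)@(7, 1): e=[2,-2,4] → ·
    (2,1)@(5, 3): e=[6,10,-12] → ·
    (5,1)@(11, 3): e=[6,-2,0] → ·  [on edge]
    (8,2)@(17, 5): e=[10,-6,0] → ·  [on edge]
    (11,3)@(23, 7): e=[14,-10,0] → ·  [on edge]
  covered (1 px):
    · · █ · · · · · · · · ·
    · · · · · · · · · · · ·
    · · · · · · · · · · · ·
    · · · · · · · · · · · ·
    · · · · · · · · · · · ·
    · · · · · · · · · · · ·
    · · · · · · · · · · · ·
    · · · · · · · · · · · ·
    · · · · · · · · · · · ·
    · · · · · · · · · · · ·
    · · · · · · · · · · · ·
    · · · · · · · · · · · ·
T3:
  2·area = 31  (B↔C swapped to make it positive)
  edge (10, 9)→(11, 13): d=(1,4) inclusive
  edge (11, 13)→(6, 24): d=(-5,11) inclusive
  edge (6, 24)→(10, 9): d=(4,-15) inclusive
    (4,2)@(9, 5): e=[0,62,-31] → ·  [on edge]
    (4,6)@(9, 13): e=[8,22,1] → █
    (5,6)@(11, 13): e=[0,0,31] → █  [on edge]
    (6,6)@(13, 13): e=[-8,-22,61] → ·
    (4,7)@(9, 15): e=[10,12,9] → █
    (5,7)@(11, 15): e=[2,-10,39] → ·
    (4,8)@(9, 17): e=[12,2,17] → █
    (5,8)@(11, 17): e=[4,-20,47] → ·
    (4,9)@(9, 19): e=[14,-8,25] → ·
    (3,10)@(7, 21): e=[24,4,3] → █
    (4,10)@(9, 21): e=[16,-18,33] → ·
    (6,10)@(13, 21): e=[0,-62,93] → ·  [on edge]
  covered (5 px):
    · · · · · · · · · · · ·
    · · · · · · · · · · · ·
    · · · · · · · · · · · ·
    · · · · · · · · · · · ·
    · · · · · · · · · · · ·
    · · · · · · · · · · · ·
    · · · · █ █ · · · · · ·
    · · · · █ · · · · · · ·
    · · · · █ · · · · · · ·
    · · · · · · · · · · · ·
    · · · █ · · · · · · · ·
    · · · · · · · · · · · ·

Z-buffer (winner per pixel, '.' = empty):
  . . 2 . . . . 0 . . . .
  . . . . . . 0 . . . . .
  . . . . 0 0 0 . . . . .
  . . . 0 0 0 . . . . . .
  . . 1 0 0 . . . . . . .
  . . . 1 . . . . . . . .
  . . . 1 1 3 . . . . . .
  . . . . 1 . . . . . . .
  . . . . 3 1 . . . . . .
  . . . . . . 1 . . . . .
  . . . 3 . . . 1 . . . .
  . . . . . . . . . . . .

Final: -1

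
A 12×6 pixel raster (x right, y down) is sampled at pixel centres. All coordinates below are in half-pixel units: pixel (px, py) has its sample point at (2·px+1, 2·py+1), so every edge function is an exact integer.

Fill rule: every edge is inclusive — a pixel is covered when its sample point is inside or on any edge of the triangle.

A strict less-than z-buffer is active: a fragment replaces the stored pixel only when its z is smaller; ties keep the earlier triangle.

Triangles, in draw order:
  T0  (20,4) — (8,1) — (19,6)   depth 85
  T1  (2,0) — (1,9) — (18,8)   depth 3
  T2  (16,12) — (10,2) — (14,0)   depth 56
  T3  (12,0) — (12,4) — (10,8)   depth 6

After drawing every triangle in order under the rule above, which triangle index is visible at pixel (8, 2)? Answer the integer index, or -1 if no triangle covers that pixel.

T0:
  2·area = 27  (B↔C swapped to make it positive)
  edge (20, 4)→(19, 6): d=(-1,2) inclusive
  edge (19, 6)→(8, 1): d=(-11,-5) inclusive
  edge (8, 1)→(20, 4): d=(12,3) inclusive
    (6,1)@(13, 3): e=[15,3,9] → #
    (7,1)@(15, 3): e=[11,13,3] → #
    (8,1)@(17, 3): e=[7,23,-3] → ·
    (6,2)@(13, 5): e=[13,-19,33] → ·
    (7,2)@(15, 5): e=[9,-9,27] → ·
    (8,2)@(17, 5): e=[5,1,21] → #
    (9,2)@(19, 5): e=[1,11,15] → #
    (10,2)@(21, 5): e=[-3,21,9] → ·
    (8,3)@(17, 7): e=[3,-21,45] → ·
    (9,3)@(19, 7): e=[-1,-11,39] → ·
  covered (4 px):
    · · · · · · · · · · · ·
    · · · · · · # # · · · ·
    · · · · · · · · # # · ·
    · · · · · · · · · · · ·
    · · · · · · · · · · · ·
    · · · · · · · · · · · ·
T1:
  2·area = 152  (B↔C swapped to make it positive)
  edge (2, 0)→(18, 8): d=(16,8) inclusive
  edge (18, 8)→(1, 9): d=(-17,1) inclusive
  edge (1, 9)→(2, 0): d=(1,-9) inclusive
    (1,0)@(3, 1): e=[8,134,10] → #
    (2,0)@(5, 1): e=[-8,132,28] → ·
    (1,1)@(3, 3): e=[40,100,12] → #
    (2,1)@(5, 3): e=[24,98,30] → #
    (3,1)@(7, 3): e=[8,96,48] → #
    (4,1)@(9, 3): e=[-8,94,66] → ·
    (1,2)@(3, 5): e=[72,66,14] → #
    (4,2)@(9, 5): e=[24,60,68] → #
    (5,2)@(11, 5): e=[8,58,86] → #
    (6,2)@(13, 5): e=[-8,56,104] → ·
    (1,3)@(3, 7): e=[104,32,16] → #
    (6,3)@(13, 7): e=[24,22,106] → #
    (0,4)@(1, 9): e=[152,0,0] → #  [on edge]
  covered (17 px):
    · # · · · · · · · · · ·
    · # # # · · · · · · · ·
    · # # # # # · · · · · ·
    · # # # # # # # · · · ·
    # · · · · · · · · · · ·
    · · · · · · · · · · · ·
T2:
  2·area = 52
  edge (16, 12)→(10, 2): d=(-6,-10) inclusive
  edge (10, 2)→(14, 0): d=(4,-2) inclusive
  edge (14, 0)→(16, 12): d=(2,12) inclusive
    (6,0)@(13, 1): e=[36,2,14] → #
    (7,0)@(15, 1): e=[56,6,-10] → ·
    (5,1)@(11, 3): e=[4,6,42] → #
    (7,1)@(15, 3): e=[44,14,-6] → ·
    (5,2)@(11, 5): e=[-8,14,46] → ·
    (6,2)@(13, 5): e=[12,18,22] → #
    (7,2)@(15, 5): e=[32,22,-2] → ·
    (6,3)@(13, 7): e=[0,26,26] → #  [on edge]
    (7,3)@(15, 7): e=[20,30,2] → #
    (8,3)@(17, 7): e=[40,34,-22] → ·
    (6,4)@(13, 9): e=[-12,34,30] → ·
    (7,4)@(15, 9): e=[8,38,6] → #
  covered (7 px):
    · · · · · · # · · · · ·
    · · · · · # # · · · · ·
    · · · · · · # · · · · ·
    · · · · · · # # · · · ·
    · · · · · · · # · · · ·
    · · · · · · · · · · · ·
T3:
  2·area = 8
  edge (12, 0)→(12, 4): d=(0,4) inclusive
  edge (12, 4)→(10, 8): d=(-2,4) inclusive
  edge (10, 8)→(12, 0): d=(2,-8) inclusive
    (5,2)@(11, 5): e=[4,2,2] → #
    (6,2)@(13, 5): e=[-4,-6,18] → ·
    (5,3)@(11, 7): e=[4,-2,6] → ·
  covered (1 px):
    · · · · · · · · · · · ·
    · · · · · · · · · · · ·
    · · · · · # · · · · · ·
    · · · · · · · · · · · ·
    · · · · · · · · · · · ·
    · · · · · · · · · · · ·

Z-buffer (winner per pixel, '.' = empty):
  . 1 . . . . 2 . . . . .
  . 1 1 1 . 2 2 0 . . . .
  . 1 1 1 1 1 2 . 0 0 . .
  . 1 1 1 1 1 1 1 . . . .
  1 . . . . . . 2 . . . .
  . . . . . . . . . . . .

Final: 0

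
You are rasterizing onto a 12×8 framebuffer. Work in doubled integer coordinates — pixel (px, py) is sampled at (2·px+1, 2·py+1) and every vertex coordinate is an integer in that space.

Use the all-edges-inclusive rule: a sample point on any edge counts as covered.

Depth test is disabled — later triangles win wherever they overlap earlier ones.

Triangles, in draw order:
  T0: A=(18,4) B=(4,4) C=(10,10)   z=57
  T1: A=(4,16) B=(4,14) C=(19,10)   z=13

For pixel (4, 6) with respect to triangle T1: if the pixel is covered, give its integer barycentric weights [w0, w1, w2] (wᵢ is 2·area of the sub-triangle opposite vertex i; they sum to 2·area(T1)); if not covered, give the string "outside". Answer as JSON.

T0:
  2·area = 84  (B↔C swapped to make it positive)
  edge (18, 4)→(10, 10): d=(-8,6) inclusive
  edge (10, 10)→(4, 4): d=(-6,-6) inclusive
  edge (4, 4)→(18, 4): d=(14,0) inclusive
    (0,0)@(1, 1): e=[126,0,-42] → ·  [on edge]
    (1,1)@(3, 3): e=[98,0,-14] → ·  [on edge]
    (2,2)@(5, 5): e=[70,0,14] → #  [on edge]
    (3,2)@(7, 5): e=[58,12,14] → #
    (4,2)@(9, 5): e=[46,24,14] → #
    (5,2)@(11, 5): e=[34,36,14] → #
    (6,2)@(13, 5): e=[22,48,14] → #
    (7,2)@(15, 5): e=[10,60,14] → #
    (8,2)@(17, 5): e=[-2,72,14] → ·
    (2,3)@(5, 7): e=[54,-12,42] → ·
    (3,3)@(7, 7): e=[42,0,42] → #  [on edge]
    (7,3)@(15, 7): e=[-6,48,42] → ·
    (4,4)@(9, 9): e=[14,0,70] → #  [on edge]
    (5,5)@(11, 11): e=[-14,0,98] → ·  [on edge]
    (6,6)@(13, 13): e=[-42,0,126] → ·  [on edge]
    (7,7)@(15, 15): e=[-70,0,154] → ·  [on edge]
  covered (12 px):
    · · · · · · · · · · · ·
    · · · · · · · · · · · ·
    · · # # # # # # · · · ·
    · · · # # # # · · · · ·
    · · · · # # · · · · · ·
    · · · · · · · · · · · ·
    · · · · · · · · · · · ·
    · · · · · · · · · · · ·
T1:
  2·area = 30
  edge (4, 16)→(4, 14): d=(0,-2) inclusive
  edge (4, 14)→(19, 10): d=(15,-4) inclusive
  edge (19, 10)→(4, 16): d=(-15,6) inclusive
    (4,6)@(9, 13): e=[10,5,15] → #
    (5,6)@(11, 13): e=[14,13,3] → #
    (6,6)@(13, 13): e=[18,21,-9] → ·
    (2,7)@(5, 15): e=[2,19,9] → #
    (3,7)@(7, 15): e=[6,27,-3] → ·
    (4,7)@(9, 15): e=[10,35,-15] → ·
    (5,7)@(11, 15): e=[14,43,-27] → ·
  covered (3 px):
    · · · · · · · · · · · ·
    · · · · · · · · · · · ·
    · · · · · · · · · · · ·
    · · · · · · · · · · · ·
    · · · · · · · · · · · ·
    · · · · · · · · · · · ·
    · · · · # # · · · · · ·
    · · # · · · · · · · · ·

Final: [5,15,10]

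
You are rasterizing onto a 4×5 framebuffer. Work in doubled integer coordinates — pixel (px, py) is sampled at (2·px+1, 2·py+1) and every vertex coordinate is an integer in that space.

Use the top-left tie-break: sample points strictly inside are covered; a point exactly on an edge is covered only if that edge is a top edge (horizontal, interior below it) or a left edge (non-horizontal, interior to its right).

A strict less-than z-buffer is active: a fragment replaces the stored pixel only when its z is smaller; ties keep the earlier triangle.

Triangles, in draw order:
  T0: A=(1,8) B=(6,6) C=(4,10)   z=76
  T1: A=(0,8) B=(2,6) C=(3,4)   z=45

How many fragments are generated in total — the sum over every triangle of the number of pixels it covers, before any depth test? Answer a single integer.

T0:
  2·area = 16
  edge (1, 8)→(6, 6): d=(5,-2) top-left  bias=+0
  edge (6, 6)→(4, 10): d=(-2,4) right/bottom  bias=-1
  edge (4, 10)→(1, 8): d=(-3,-2) top-left  bias=+0
    (2,3)@(5, 7): e=[3,2,11] → █
    (3,3)@(7, 7): e=[7,-6,15] → ·
    (1,4)@(3, 9): e=[9,6,1] → █
    (2,4)@(5, 9): e=[13,-2,5] → ·
  covered (2 px):
    · · · ·
    · · · ·
    · · · ·
    · · █ ·
    · █ · ·
T1:
  2·area = 2  (B↔C swapped to make it positive)
  edge (0, 8)→(3, 4): d=(3,-4) top-left  bias=+0
  edge (3, 4)→(2, 6): d=(-1,2) right/bottom  bias=-1
  edge (2, 6)→(0, 8): d=(-2,2) right/bottom  bias=-1
    (3,0)@(7, 1): e=[7,-5,0] → ·  [on edge]
    (2,1)@(5, 3): e=[5,-3,0] → ·  [on edge]
    (1,2)@(3, 5): e=[3,-1,0] → ·  [on edge]
    (0,3)@(1, 7): e=[1,1,0] → ·  [on edge]
  covered (0 px):
    · · · ·
    · · · ·
    · · · ·
    · · · ·
    · · · ·

Result: 2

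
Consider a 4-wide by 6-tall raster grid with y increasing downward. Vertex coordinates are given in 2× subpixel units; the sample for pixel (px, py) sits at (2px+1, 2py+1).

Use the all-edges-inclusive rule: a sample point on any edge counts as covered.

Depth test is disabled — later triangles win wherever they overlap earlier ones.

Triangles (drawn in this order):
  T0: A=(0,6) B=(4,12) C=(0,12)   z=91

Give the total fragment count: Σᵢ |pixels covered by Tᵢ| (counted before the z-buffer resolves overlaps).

T0:
  2·area = 24
  edge (0, 6)→(4, 12): d=(4,6) inclusive
  edge (4, 12)→(0, 12): d=(-4,0) inclusive
  edge (0, 12)→(0, 6): d=(0,-6) inclusive
    (0,4)@(1, 9): e=[6,12,6] → X
    (1,4)@(3, 9): e=[-6,12,18] → .
    (0,5)@(1, 11): e=[14,4,6] → X
    (1,5)@(3, 11): e=[2,4,18] → X
    (2,5)@(5, 11): e=[-10,4,30] → .
  covered (3 px):
    . . . .
    . . . .
    . . . .
    . . . .
    X . . .
    X X . .

Answer: 3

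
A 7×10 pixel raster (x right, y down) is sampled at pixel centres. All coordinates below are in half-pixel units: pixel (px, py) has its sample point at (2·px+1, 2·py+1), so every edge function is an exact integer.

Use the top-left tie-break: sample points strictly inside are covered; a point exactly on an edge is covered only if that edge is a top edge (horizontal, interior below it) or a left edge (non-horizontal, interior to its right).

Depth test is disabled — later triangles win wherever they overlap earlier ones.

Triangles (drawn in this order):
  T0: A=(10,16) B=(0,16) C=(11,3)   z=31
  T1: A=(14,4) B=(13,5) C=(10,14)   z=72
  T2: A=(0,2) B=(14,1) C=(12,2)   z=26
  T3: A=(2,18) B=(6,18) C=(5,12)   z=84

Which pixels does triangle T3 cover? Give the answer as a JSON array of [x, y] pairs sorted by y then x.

T0:
  2·area = 130
  edge (10, 16)→(0, 16): d=(-10,0) right/bottom  bias=-1
  edge (0, 16)→(11, 3): d=(11,-13) top-left  bias=+0
  edge (11, 3)→(10, 16): d=(-1,13) right/bottom  bias=-1
    (5,1)@(11, 3): e=[130,0,0] → .  [on edge]
    (4,3)@(9, 7): e=[90,18,22] → X
    (5,3)@(11, 7): e=[90,44,-4] → .
    (3,4)@(7, 9): e=[70,14,46] → X
    (5,4)@(11, 9): e=[70,66,-6] → .
    (2,5)@(5, 11): e=[50,10,70] → X
    (5,5)@(11, 11): e=[50,88,-8] → .
    (1,6)@(3, 13): e=[30,6,94] → X
    (5,6)@(11, 13): e=[30,110,-10] → .
    (0,7)@(1, 15): e=[10,2,118] → X
    (5,7)@(11, 15): e=[10,132,-12] → .
    (0,8)@(1, 17): e=[-10,24,116] → .
  covered (15 px):
    . . . . . . .
    . . . . . . .
    . . . . . . .
    . . . . X . .
    . . . X X . .
    . . X X X . .
    . X X X X . .
    X X X X X . .
    . . . . . . .
    . . . . . . .
T1:
  2·area = 6  (B↔C swapped to make it positive)
  edge (14, 4)→(10, 14): d=(-4,10) right/bottom  bias=-1
  edge (10, 14)→(13, 5): d=(3,-9) top-left  bias=+0
  edge (13, 5)→(14, 4): d=(1,-1) top-left  bias=+0
    (6,2)@(13, 5): e=[6,0,0] → X  [on edge]
    (5,3)@(11, 7): e=[18,-12,0] → .  [on edge]
    (6,3)@(13, 7): e=[-2,6,2] → .
    (4,4)@(9, 9): e=[30,-24,0] → .  [on edge]
    (3,5)@(7, 11): e=[42,-36,0] → .  [on edge]
    (5,5)@(11, 11): e=[2,0,4] → X  [on edge]
    (6,5)@(13, 11): e=[-18,18,6] → .
    (2,6)@(5, 13): e=[54,-48,0] → .  [on edge]
    (5,6)@(11, 13): e=[-6,6,6] → .
    (1,7)@(3, 15): e=[66,-60,0] → .  [on edge]
    (0,8)@(1, 17): e=[78,-72,0] → .  [on edge]
    (4,8)@(9, 17): e=[-2,0,8] → .  [on edge]
  covered (2 px):
    . . . . . . .
    . . . . . . .
    . . . . . . X
    . . . . . . .
    . . . . . . .
    . . . . . X .
    . . . . . . .
    . . . . . . .
    . . . . . . .
    . . . . . . .
T2:
  2·area = 12
  edge (0, 2)→(14, 1): d=(14,-1) top-left  bias=+0
  edge (14, 1)→(12, 2): d=(-2,1) right/bottom  bias=-1
  edge (12, 2)→(0, 2): d=(-12,0) right/bottom  bias=-1
  covered (0 px):
    . . . . . . .
    . . . . . . .
    . . . . . . .
    . . . . . . .
    . . . . . . .
    . . . . . . .
    . . . . . . .
    . . . . . . .
    . . . . . . .
    . . . . . . .
T3:
  2·area = 24  (B↔C swapped to make it positive)
  edge (2, 18)→(5, 12): d=(3,-6) top-left  bias=+0
  edge (5, 12)→(6, 18): d=(1,6) right/bottom  bias=-1
  edge (6, 18)→(2, 18): d=(-4,0) right/bottom  bias=-1
    (2,6)@(5, 13): e=[3,1,20] → X
    (3,6)@(7, 13): e=[15,-11,20] → .
    (2,7)@(5, 15): e=[9,3,12] → X
    (3,7)@(7, 15): e=[21,-9,12] → .
    (1,8)@(3, 17): e=[3,17,4] → X
    (3,8)@(7, 17): e=[27,-7,4] → .
    (1,9)@(3, 19): e=[9,19,-4] → .
    (2,9)@(5, 19): e=[21,7,-4] → .
  covered (4 px):
    . . . . . . .
    . . . . . . .
    . . . . . . .
    . . . . . . .
    . . . . . . .
    . . . . . . .
    . . X . . . .
    . . X . . . .
    . X X . . . .
    . . . . . . .

Final: [[2,6],[2,7],[1,8],[2,8]]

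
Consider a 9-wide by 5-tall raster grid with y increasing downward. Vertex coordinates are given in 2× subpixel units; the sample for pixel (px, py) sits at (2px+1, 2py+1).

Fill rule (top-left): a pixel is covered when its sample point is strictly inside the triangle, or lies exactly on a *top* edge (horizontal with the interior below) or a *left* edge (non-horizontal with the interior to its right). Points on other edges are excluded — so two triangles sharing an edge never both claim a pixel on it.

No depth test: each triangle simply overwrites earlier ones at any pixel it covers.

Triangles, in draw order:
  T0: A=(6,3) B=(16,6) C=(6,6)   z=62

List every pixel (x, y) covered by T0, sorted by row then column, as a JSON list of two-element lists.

T0:
  2·area = 30
  edge (6, 3)→(16, 6): d=(10,3) right/bottom  bias=-1
  edge (16, 6)→(6, 6): d=(-10,0) right/bottom  bias=-1
  edge (6, 6)→(6, 3): d=(0,-3) top-left  bias=+0
    (3,2)@(7, 5): e=[17,10,3] → X
    (4,2)@(9, 5): e=[11,10,9] → X
    (5,2)@(11, 5): e=[5,10,15] → X
    (6,2)@(13, 5): e=[-1,10,21] → .
    (3,3)@(7, 7): e=[37,-10,3] → .
    (4,3)@(9, 7): e=[31,-10,9] → .
    (5,3)@(11, 7): e=[25,-10,15] → .
  covered (3 px):
    . . . . . . . . .
    . . . . . . . . .
    . . . X X X . . .
    . . . . . . . . .
    . . . . . . . . .

Answer: [[3,2],[4,2],[5,2]]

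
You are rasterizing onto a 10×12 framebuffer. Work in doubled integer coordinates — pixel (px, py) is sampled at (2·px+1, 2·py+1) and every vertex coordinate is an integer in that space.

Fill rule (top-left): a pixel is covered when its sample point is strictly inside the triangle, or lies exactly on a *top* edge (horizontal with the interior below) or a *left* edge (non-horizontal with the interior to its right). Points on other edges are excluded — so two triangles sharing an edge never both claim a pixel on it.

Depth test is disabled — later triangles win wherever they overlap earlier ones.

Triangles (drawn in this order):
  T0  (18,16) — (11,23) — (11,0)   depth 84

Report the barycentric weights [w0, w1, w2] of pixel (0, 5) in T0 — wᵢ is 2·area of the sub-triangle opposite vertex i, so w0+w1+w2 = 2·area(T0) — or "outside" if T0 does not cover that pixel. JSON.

T0:
  2·area = 161
  edge (18, 16)→(11, 23): d=(-7,7) right/bottom  bias=-1
  edge (11, 23)→(11, 0): d=(0,-23) top-left  bias=+0
  edge (11, 0)→(18, 16): d=(7,16) right/bottom  bias=-1
    (5,0)@(11, 1): e=[154,0,7] → #  [on edge]
    (6,0)@(13, 1): e=[140,46,-25] → ·
    (5,1)@(11, 3): e=[140,0,21] → #  [on edge]
    (6,1)@(13, 3): e=[126,46,-11] → ·
    (5,2)@(11, 5): e=[126,0,35] → #  [on edge]
    (6,2)@(13, 5): e=[112,46,3] → #
    (7,2)@(15, 5): e=[98,92,-29] → ·
    (5,3)@(11, 7): e=[112,0,49] → #  [on edge]
    (7,3)@(15, 7): e=[84,92,-15] → ·
    (5,4)@(11, 9): e=[98,0,63] → #  [on edge]
    (7,4)@(15, 9): e=[70,92,-1] → ·
    (5,5)@(11, 11): e=[84,0,77] → #  [on edge]
    (5,6)@(11, 13): e=[70,0,91] → #  [on edge]
    (5,7)@(11, 15): e=[56,0,105] → #  [on edge]
    (9,7)@(19, 15): e=[0,184,-23] → ·  [on edge]
    (5,8)@(11, 17): e=[42,0,119] → #  [on edge]
    (8,8)@(17, 17): e=[0,138,23] → ·  [on edge]
    (5,9)@(11, 19): e=[28,0,133] → #  [on edge]
    (7,9)@(15, 19): e=[0,92,69] → ·  [on edge]
    (5,10)@(11, 21): e=[14,0,147] → #  [on edge]
    (6,10)@(13, 21): e=[0,46,115] → ·  [on edge]
    (5,11)@(11, 23): e=[0,0,161] → ·  [on edge]
  covered (24 px):
    · · · · · # · · · ·
    · · · · · # · · · ·
    · · · · · # # · · ·
    · · · · · # # · · ·
    · · · · · # # · · ·
    · · · · · # # # · ·
    · · · · · # # # · ·
    · · · · · # # # # ·
    · · · · · # # # · ·
    · · · · · # # · · ·
    · · · · · # · · · ·
    · · · · · · · · · ·

Final: "outside"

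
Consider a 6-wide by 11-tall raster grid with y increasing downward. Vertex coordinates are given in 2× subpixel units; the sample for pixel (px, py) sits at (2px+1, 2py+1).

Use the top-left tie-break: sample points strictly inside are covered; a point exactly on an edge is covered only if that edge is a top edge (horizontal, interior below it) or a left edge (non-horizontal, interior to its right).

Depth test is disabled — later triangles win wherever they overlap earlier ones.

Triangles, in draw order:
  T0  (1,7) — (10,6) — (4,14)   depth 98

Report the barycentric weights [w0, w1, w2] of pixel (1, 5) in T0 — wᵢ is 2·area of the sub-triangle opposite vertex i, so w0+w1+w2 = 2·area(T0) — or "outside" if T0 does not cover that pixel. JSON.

T0:
  2·area = 66
  edge (1, 7)→(10, 6): d=(9,-1) top-left  bias=+0
  edge (10, 6)→(4, 14): d=(-6,8) right/bottom  bias=-1
  edge (4, 14)→(1, 7): d=(-3,-7) top-left  bias=+0
    (0,3)@(1, 7): e=[0,66,0] → █  [on edge]
    (1,3)@(3, 7): e=[2,50,14] → █
    (2,3)@(5, 7): e=[4,34,28] → █
    (3,3)@(7, 7): e=[6,18,42] → █
    (4,3)@(9, 7): e=[8,2,56] → █
    (5,3)@(11, 7): e=[10,-14,70] → ·
    (0,4)@(1, 9): e=[18,54,-6] → ·
    (1,4)@(3, 9): e=[20,38,8] → █
    (4,4)@(9, 9): e=[26,-10,50] → ·
    (1,5)@(3, 11): e=[38,26,2] → █
    (3,5)@(7, 11): e=[42,-6,30] → ·
    (1,6)@(3, 13): e=[56,14,-4] → ·
    (3,10)@(7, 21): e=[132,-66,0] → ·  [on edge]
  covered (10 px):
    · · · · · ·
    · · · · · ·
    · · · · · ·
    █ █ █ █ █ ·
    · █ █ █ · ·
    · █ █ · · ·
    · · · · · ·
    · · · · · ·
    · · · · · ·
    · · · · · ·
    · · · · · ·

Final: [26,2,38]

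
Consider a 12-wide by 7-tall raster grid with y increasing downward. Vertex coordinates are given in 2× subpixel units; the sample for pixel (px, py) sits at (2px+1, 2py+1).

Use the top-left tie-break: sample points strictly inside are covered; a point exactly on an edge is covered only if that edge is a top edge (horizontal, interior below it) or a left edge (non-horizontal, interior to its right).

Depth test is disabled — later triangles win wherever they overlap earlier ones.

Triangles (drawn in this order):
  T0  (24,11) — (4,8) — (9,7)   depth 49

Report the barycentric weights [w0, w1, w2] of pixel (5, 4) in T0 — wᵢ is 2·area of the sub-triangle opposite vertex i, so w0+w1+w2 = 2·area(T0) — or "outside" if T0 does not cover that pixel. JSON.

T0:
  2·area = 35
  edge (24, 11)→(4, 8): d=(-20,-3) top-left  bias=+0
  edge (4, 8)→(9, 7): d=(5,-1) top-left  bias=+0
  edge (9, 7)→(24, 11): d=(15,4) right/bottom  bias=-1
    (9,2)@(19, 5): e=[105,0,-70] → .  [on edge]
    (4,3)@(9, 7): e=[35,0,0] → .  [on edge]
    (5,4)@(11, 9): e=[1,12,22] → X
    (6,4)@(13, 9): e=[7,14,14] → X
    (7,4)@(15, 9): e=[13,16,6] → X
    (8,4)@(17, 9): e=[19,18,-2] → .
    (5,5)@(11, 11): e=[-39,22,52] → .
    (6,5)@(13, 11): e=[-33,24,44] → .
    (7,5)@(15, 11): e=[-27,26,36] → .
  covered (3 px):
    . . . . . . . . . . . .
    . . . . . . . . . . . .
    . . . . . . . . . . . .
    . . . . . . . . . . . .
    . . . . . X X X . . . .
    . . . . . . . . . . . .
    . . . . . . . . . . . .

Answer: [12,22,1]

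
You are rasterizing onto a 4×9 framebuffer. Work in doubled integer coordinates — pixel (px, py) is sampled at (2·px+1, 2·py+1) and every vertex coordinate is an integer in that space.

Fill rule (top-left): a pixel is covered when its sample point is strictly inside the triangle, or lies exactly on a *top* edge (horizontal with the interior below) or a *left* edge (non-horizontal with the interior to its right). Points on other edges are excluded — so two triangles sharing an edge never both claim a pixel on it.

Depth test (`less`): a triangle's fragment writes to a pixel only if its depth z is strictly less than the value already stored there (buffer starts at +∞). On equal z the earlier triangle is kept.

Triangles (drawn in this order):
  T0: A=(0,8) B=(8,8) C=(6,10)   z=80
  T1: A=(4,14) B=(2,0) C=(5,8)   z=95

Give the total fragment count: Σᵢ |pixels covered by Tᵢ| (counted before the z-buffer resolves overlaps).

T0:
  2·area = 16
  edge (0, 8)→(8, 8): d=(8,0) top-left  bias=+0
  edge (8, 8)→(6, 10): d=(-2,2) right/bottom  bias=-1
  edge (6, 10)→(0, 8): d=(-6,-2) top-left  bias=+0
    (1,4)@(3, 9): e=[8,8,0] → █  [on edge]
    (2,4)@(5, 9): e=[8,4,4] → █
    (3,4)@(7, 9): e=[8,0,8] → ·  [on edge]
    (1,5)@(3, 11): e=[24,4,-12] → ·
    (2,5)@(5, 11): e=[24,0,-8] → ·  [on edge]
    (1,6)@(3, 13): e=[40,0,-24] → ·  [on edge]
    (0,7)@(1, 15): e=[56,0,-40] → ·  [on edge]
  covered (2 px):
    · · · ·
    · · · ·
    · · · ·
    · · · ·
    · █ █ ·
    · · · ·
    · · · ·
    · · · ·
    · · · ·
T1:
  2·area = 26
  edge (4, 14)→(2, 0): d=(-2,-14) top-left  bias=+0
  edge (2, 0)→(5, 8): d=(3,8) right/bottom  bias=-1
  edge (5, 8)→(4, 14): d=(-1,6) right/bottom  bias=-1
    (1,1)@(3, 3): e=[8,1,17] → █
    (2,1)@(5, 3): e=[36,-15,5] → ·
    (1,2)@(3, 5): e=[4,7,15] → █
    (2,2)@(5, 5): e=[32,-9,3] → ·
    (1,3)@(3, 7): e=[0,13,13] → █  [on edge]
    (2,3)@(5, 7): e=[28,-3,1] → ·
    (1,4)@(3, 9): e=[-4,19,11] → ·
  covered (3 px):
    · · · ·
    · █ · ·
    · █ · ·
    · █ · ·
    · · · ·
    · · · ·
    · · · ·
    · · · ·
    · · · ·

Result: 5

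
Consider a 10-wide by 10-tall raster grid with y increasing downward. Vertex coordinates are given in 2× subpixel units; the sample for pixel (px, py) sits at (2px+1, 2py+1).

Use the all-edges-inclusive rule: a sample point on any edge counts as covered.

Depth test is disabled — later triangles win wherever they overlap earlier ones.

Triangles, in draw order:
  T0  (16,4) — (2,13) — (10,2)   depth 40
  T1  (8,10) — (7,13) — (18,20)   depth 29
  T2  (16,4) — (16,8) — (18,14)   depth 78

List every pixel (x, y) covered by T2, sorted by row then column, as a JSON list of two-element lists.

T0:
  2·area = 82
  edge (16, 4)→(2, 13): d=(-14,9) inclusive
  edge (2, 13)→(10, 2): d=(8,-11) inclusive
  edge (10, 2)→(16, 4): d=(6,2) inclusive
    (3,0)@(7, 1): e=[123,-41,0] → ·  [on edge]
    (5,1)@(11, 3): e=[59,19,4] → █
    (6,1)@(13, 3): e=[41,41,0] → █  [on edge]
    (7,1)@(15, 3): e=[23,63,-4] → ·
    (4,2)@(9, 5): e=[49,13,20] → █
    (7,2)@(15, 5): e=[-5,79,8] → ·
    (9,2)@(19, 5): e=[-41,123,0] → ·  [on edge]
    (3,3)@(7, 7): e=[39,7,36] → █
    (6,3)@(13, 7): e=[-15,73,24] → ·
    (2,4)@(5, 9): e=[29,1,52] → █
    (4,4)@(9, 9): e=[-7,45,44] → ·
    (5,4)@(11, 9): e=[-25,67,40] → ·
  covered (11 px):
    · · · · · · · · · ·
    · · · · · █ █ · · ·
    · · · · █ █ █ · · ·
    · · · █ █ █ · · · ·
    · · █ █ · · · · · ·
    · · █ · · · · · · ·
    · · · · · · · · · ·
    · · · · · · · · · ·
    · · · · · · · · · ·
    · · · · · · · · · ·
T1:
  2·area = 40  (B↔C swapped to make it positive)
  edge (8, 10)→(18, 20): d=(10,10) inclusive
  edge (18, 20)→(7, 13): d=(-11,-7) inclusive
  edge (7, 13)→(8, 10): d=(1,-3) inclusive
    (5,0)@(11, 1): e=[-120,160,0] → ·  [on edge]
    (0,1)@(1, 3): e=[0,68,-28] → ·  [on edge]
    (1,2)@(3, 5): e=[0,60,-20] → ·  [on edge]
    (2,3)@(5, 7): e=[0,52,-12] → ·  [on edge]
    (4,3)@(9, 7): e=[-40,80,0] → ·  [on edge]
    (3,4)@(7, 9): e=[0,44,-4] → ·  [on edge]
    (4,5)@(9, 11): e=[0,36,4] → █  [on edge]
    (5,5)@(11, 11): e=[-20,50,10] → ·
    (3,6)@(7, 13): e=[40,0,0] → █  [on edge]
    (5,6)@(11, 13): e=[0,28,12] → █  [on edge]
    (6,6)@(13, 13): e=[-20,42,18] → ·
    (3,7)@(7, 15): e=[60,-22,2] → ·
    (6,7)@(13, 15): e=[0,20,20] → █  [on edge]
    (7,8)@(15, 17): e=[0,12,28] → █  [on edge]
    (2,9)@(5, 19): e=[120,-80,0] → ·  [on edge]
    (8,9)@(17, 19): e=[0,4,36] → █  [on edge]
  covered (8 px):
    · · · · · · · · · ·
    · · · · · · · · · ·
    · · · · · · · · · ·
    · · · · · · · · · ·
    · · · · · · · · · ·
    · · · · █ · · · · ·
    · · · █ █ █ · · · ·
    · · · · · █ █ · · ·
    · · · · · · · █ · ·
    · · · · · · · · █ ·
T2:
  2·area = 8  (B↔C swapped to make it positive)
  edge (16, 4)→(18, 14): d=(2,10) inclusive
  edge (18, 14)→(16, 8): d=(-2,-6) inclusive
  edge (16, 8)→(16, 4): d=(0,-4) inclusive
    (7,2)@(15, 5): e=[12,0,-4] → ·  [on edge]
    (8,4)@(17, 9): e=[0,4,4] → █  [on edge]
    (9,4)@(19, 9): e=[-20,16,12] → ·
    (8,5)@(17, 11): e=[4,0,4] → █  [on edge]
    (9,5)@(19, 11): e=[-16,12,12] → ·
    (8,6)@(17, 13): e=[8,-4,4] → ·
    (9,8)@(19, 17): e=[-4,0,12] → ·  [on edge]
    (9,9)@(19, 19): e=[0,-4,12] → ·  [on edge]
  covered (2 px):
    · · · · · · · · · ·
    · · · · · · · · · ·
    · · · · · · · · · ·
    · · · · · · · · · ·
    · · · · · · · · █ ·
    · · · · · · · · █ ·
    · · · · · · · · · ·
    · · · · · · · · · ·
    · · · · · · · · · ·
    · · · · · · · · · ·

Answer: [[8,4],[8,5]]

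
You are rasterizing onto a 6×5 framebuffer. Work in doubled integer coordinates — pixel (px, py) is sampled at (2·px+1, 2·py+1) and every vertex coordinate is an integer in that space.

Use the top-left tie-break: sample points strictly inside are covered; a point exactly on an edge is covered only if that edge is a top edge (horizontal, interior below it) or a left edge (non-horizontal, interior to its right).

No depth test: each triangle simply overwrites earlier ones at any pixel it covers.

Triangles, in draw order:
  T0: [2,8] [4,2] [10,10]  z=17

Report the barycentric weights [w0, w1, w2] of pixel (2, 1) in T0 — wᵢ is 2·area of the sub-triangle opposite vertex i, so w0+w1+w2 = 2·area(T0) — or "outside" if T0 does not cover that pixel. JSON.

T0:
  2·area = 52
  edge (2, 8)→(4, 2): d=(2,-6) top-left  bias=+0
  edge (4, 2)→(10, 10): d=(6,8) right/bottom  bias=-1
  edge (10, 10)→(2, 8): d=(-8,-2) top-left  bias=+0
    (1,2)@(3, 5): e=[0,26,26] → █  [on edge]
    (2,2)@(5, 5): e=[12,10,30] → █
    (3,2)@(7, 5): e=[24,-6,34] → ·
    (1,3)@(3, 7): e=[4,38,10] → █
    (3,3)@(7, 7): e=[28,6,18] → █
    (4,3)@(9, 7): e=[40,-10,22] → ·
    (1,4)@(3, 9): e=[8,50,-6] → ·
    (2,4)@(5, 9): e=[20,34,-2] → ·
    (3,4)@(7, 9): e=[32,18,2] → █
    (4,4)@(9, 9): e=[44,2,6] → █
    (5,4)@(11, 9): e=[56,-14,10] → ·
  covered (7 px):
    · · · · · ·
    · · · · · ·
    · █ █ · · ·
    · █ █ █ · ·
    · · · █ █ ·

Result: "outside"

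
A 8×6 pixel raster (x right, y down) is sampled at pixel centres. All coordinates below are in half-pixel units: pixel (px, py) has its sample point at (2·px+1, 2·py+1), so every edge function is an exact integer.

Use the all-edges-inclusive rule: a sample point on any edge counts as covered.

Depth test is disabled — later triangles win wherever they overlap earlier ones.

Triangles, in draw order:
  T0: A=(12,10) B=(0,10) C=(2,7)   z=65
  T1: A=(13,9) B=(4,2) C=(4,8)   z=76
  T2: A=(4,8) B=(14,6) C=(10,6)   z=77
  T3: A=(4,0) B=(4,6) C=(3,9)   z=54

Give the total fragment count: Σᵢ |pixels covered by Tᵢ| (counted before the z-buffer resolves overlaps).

T0:
  2·area = 36
  edge (12, 10)→(0, 10): d=(-12,0) inclusive
  edge (0, 10)→(2, 7): d=(2,-3) inclusive
  edge (2, 7)→(12, 10): d=(10,3) inclusive
    (0,4)@(1, 9): e=[12,1,23] → #
    (1,4)@(3, 9): e=[12,7,17] → #
    (2,4)@(5, 9): e=[12,13,11] → #
    (3,4)@(7, 9): e=[12,19,5] → #
    (4,4)@(9, 9): e=[12,25,-1] → ·
    (0,5)@(1, 11): e=[-12,5,43] → ·
    (1,5)@(3, 11): e=[-12,11,37] → ·
    (2,5)@(5, 11): e=[-12,17,31] → ·
    (3,5)@(7, 11): e=[-12,23,25] → ·
  covered (4 px):
    · · · · · · · ·
    · · · · · · · ·
    · · · · · · · ·
    · · · · · · · ·
    # # # # · · · ·
    · · · · · · · ·
T1:
  2·area = 54  (B↔C swapped to make it positive)
  edge (13, 9)→(4, 8): d=(-9,-1) inclusive
  edge (4, 8)→(4, 2): d=(0,-6) inclusive
  edge (4, 2)→(13, 9): d=(9,7) inclusive
    (2,1)@(5, 3): e=[46,6,2] → #
    (3,1)@(7, 3): e=[48,18,-12] → ·
    (2,2)@(5, 5): e=[28,6,20] → #
    (3,2)@(7, 5): e=[30,18,6] → #
    (4,2)@(9, 5): e=[32,30,-8] → ·
    (2,3)@(5, 7): e=[10,6,38] → #
    (4,3)@(9, 7): e=[14,30,10] → #
    (5,3)@(11, 7): e=[16,42,-4] → ·
    (2,4)@(5, 9): e=[-8,6,56] → ·
    (3,4)@(7, 9): e=[-6,18,42] → ·
    (4,4)@(9, 9): e=[-4,30,28] → ·
    (6,4)@(13, 9): e=[0,54,0] → #  [on edge]
  covered (7 px):
    · · · · · · · ·
    · · # · · · · ·
    · · # # · · · ·
    · · # # # · · ·
    · · · · · · # ·
    · · · · · · · ·
T2:
  2·area = 8  (B↔C swapped to make it positive)
  edge (4, 8)→(10, 6): d=(6,-2) inclusive
  edge (10, 6)→(14, 6): d=(4,0) inclusive
  edge (14, 6)→(4, 8): d=(-10,2) inclusive
    (6,2)@(13, 5): e=[0,-4,12] → ·  [on edge]
    (3,3)@(7, 7): e=[0,4,4] → #  [on edge]
    (4,3)@(9, 7): e=[4,4,0] → #  [on edge]
    (5,3)@(11, 7): e=[8,4,-4] → ·
    (0,4)@(1, 9): e=[0,12,-4] → ·  [on edge]
    (3,4)@(7, 9): e=[12,12,-16] → ·
    (4,4)@(9, 9): e=[16,12,-20] → ·
  covered (2 px):
    · · · · · · · ·
    · · · · · · · ·
    · · · · · · · ·
    · · · # # · · ·
    · · · · · · · ·
    · · · · · · · ·
T3:
  2·area = 6
  edge (4, 0)→(4, 6): d=(0,6) inclusive
  edge (4, 6)→(3, 9): d=(-1,3) inclusive
  edge (3, 9)→(4, 0): d=(1,-9) inclusive
    (2,1)@(5, 3): e=[-6,0,12] → ·  [on edge]
    (1,4)@(3, 9): e=[6,0,0] → #  [on edge]
    (2,4)@(5, 9): e=[-6,-6,18] → ·
    (1,5)@(3, 11): e=[6,-2,2] → ·
  covered (1 px):
    · · · · · · · ·
    · · · · · · · ·
    · · · · · · · ·
    · · · · · · · ·
    · # · · · · · ·
    · · · · · · · ·

Result: 14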